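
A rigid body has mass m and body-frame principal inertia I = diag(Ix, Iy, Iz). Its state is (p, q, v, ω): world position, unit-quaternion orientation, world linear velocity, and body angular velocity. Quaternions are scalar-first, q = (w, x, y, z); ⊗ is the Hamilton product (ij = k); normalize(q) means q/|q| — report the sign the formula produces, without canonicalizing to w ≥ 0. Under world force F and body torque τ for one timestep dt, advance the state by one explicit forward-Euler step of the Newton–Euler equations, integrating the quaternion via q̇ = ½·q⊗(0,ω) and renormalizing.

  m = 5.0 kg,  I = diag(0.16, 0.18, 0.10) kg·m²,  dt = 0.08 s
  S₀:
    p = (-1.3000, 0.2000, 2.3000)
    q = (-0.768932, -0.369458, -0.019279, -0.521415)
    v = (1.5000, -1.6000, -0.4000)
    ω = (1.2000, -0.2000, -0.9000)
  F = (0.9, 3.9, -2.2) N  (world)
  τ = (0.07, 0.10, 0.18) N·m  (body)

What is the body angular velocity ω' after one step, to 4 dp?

angular accel α = (0.5275, 0.9156, 1.8480)
new body rate ω' = (1.2422, -0.1268, -0.7522)

ω' = (1.2422, -0.1268, -0.7522)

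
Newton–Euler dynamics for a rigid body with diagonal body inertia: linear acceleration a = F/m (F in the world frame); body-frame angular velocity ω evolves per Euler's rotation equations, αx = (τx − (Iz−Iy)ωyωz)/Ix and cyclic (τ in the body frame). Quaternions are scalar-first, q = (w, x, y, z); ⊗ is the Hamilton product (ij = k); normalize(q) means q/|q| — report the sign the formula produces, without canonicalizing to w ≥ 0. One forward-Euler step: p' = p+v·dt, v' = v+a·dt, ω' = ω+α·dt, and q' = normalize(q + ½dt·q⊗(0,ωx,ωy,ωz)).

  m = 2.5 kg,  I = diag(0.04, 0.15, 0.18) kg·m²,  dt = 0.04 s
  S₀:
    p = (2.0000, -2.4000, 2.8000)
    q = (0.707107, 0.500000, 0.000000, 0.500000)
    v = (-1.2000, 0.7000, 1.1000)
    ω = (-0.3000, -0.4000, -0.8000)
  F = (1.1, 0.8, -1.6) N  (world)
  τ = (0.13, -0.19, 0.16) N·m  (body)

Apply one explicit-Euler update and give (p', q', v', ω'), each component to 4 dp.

gyro term ω×Iω = (0.0096, -0.0336, 0.0132)
(τ − ω×Iω)/I = (3.0100, -1.0427, 0.8156)
ω + α·dt = (-0.1796, -0.4417, -0.7674)
Hamilton product q⊗(0,ω) = (0.5500000, -0.0121321, -0.0328428, -0.7656856)
q' = normalize(q + ½dt·q⊗(0,ω)) = (0.7180, 0.4997, -0.0007, 0.4846)
a = (0.4400, 0.3200, -0.6400)
p' = p + v·dt = (1.9520, -2.3720, 2.8440)
new velocity v' = (-1.1824, 0.7128, 1.0744)

p' = (1.9520, -2.3720, 2.8440)
q' = (0.7180, 0.4997, -0.0007, 0.4846)
v' = (-1.1824, 0.7128, 1.0744)
ω' = (-0.1796, -0.4417, -0.7674)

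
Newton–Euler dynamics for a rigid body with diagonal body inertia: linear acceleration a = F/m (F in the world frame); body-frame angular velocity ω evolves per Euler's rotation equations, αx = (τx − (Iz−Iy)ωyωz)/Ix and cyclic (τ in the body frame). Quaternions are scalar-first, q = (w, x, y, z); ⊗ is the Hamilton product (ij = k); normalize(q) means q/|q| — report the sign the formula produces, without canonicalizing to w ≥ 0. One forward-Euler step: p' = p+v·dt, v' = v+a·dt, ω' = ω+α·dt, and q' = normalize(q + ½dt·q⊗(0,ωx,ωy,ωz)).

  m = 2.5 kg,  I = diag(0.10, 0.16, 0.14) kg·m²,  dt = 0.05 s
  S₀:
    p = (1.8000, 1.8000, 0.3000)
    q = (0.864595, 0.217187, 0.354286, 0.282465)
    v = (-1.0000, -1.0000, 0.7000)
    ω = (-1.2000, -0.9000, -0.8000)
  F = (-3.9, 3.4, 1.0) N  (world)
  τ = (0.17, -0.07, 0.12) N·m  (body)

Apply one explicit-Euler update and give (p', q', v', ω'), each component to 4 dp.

p' = (1.7500, 1.7500, 0.3350)
q' = (0.8839, 0.1903, 0.3304, 0.2707)
v' = (-1.0780, -0.9320, 0.7200)
ω' = (-1.1078, -0.9099, -0.7803)

a = F/m = (-1.5600, 1.3600, 0.4000)
p + v·dt = (1.7500, 1.7500, 0.3350)
v' = v + a·dt = (-1.0780, -0.9320, 0.7200)
angular accel α = (1.8440, -0.1975, 0.3943)
ω' = ω + α·dt = (-1.1078, -0.9099, -0.7803)
q⊗(0,ω) = (0.8054538, -1.0667243, -0.9433439, -0.4620011)
q' = normalize(q + ½dt·q⊗(0,ω)) = (0.8839, 0.1903, 0.3304, 0.2707)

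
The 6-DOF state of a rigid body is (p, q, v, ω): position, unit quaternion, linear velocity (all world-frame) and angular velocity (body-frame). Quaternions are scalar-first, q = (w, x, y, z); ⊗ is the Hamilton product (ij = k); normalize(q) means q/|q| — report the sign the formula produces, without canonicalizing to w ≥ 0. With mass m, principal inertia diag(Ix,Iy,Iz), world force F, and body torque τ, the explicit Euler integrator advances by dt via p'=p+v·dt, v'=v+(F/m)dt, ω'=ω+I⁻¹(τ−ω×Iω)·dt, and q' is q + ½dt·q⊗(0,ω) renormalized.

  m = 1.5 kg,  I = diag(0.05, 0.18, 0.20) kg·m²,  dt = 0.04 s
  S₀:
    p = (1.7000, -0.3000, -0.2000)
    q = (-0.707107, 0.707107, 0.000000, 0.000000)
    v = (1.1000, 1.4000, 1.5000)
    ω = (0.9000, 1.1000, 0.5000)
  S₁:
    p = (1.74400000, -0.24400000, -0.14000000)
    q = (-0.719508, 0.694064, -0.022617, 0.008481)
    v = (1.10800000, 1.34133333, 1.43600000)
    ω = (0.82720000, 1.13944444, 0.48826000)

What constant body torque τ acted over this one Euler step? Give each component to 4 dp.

τ = (-0.0800, 0.1100, 0.0700)

Δω = ω₁−ω₀ = (-0.07280000, 0.03944444, -0.01174000)
I·α + gyro = (-0.0800, 0.1100, 0.0700)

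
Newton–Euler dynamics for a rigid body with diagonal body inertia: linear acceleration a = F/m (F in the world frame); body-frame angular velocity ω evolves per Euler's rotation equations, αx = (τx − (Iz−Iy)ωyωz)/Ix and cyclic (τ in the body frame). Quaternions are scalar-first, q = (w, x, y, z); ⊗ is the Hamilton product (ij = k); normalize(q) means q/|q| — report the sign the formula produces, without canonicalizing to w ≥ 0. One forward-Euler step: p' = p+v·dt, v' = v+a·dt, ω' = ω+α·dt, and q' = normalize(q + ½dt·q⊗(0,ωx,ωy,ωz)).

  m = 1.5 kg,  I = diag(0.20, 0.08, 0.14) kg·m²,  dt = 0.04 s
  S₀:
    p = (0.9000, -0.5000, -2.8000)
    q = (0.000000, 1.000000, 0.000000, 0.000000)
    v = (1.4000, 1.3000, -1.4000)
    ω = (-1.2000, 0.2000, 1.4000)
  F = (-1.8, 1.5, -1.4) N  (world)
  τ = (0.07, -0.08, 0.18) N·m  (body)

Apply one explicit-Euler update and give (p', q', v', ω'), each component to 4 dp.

a = F/m = (-1.2000, 1.0000, -0.9333)
p' = p + v·dt = (0.9560, -0.4480, -2.8560)
v' = v + a·dt = (1.3520, 1.3400, -1.4373)
ω×(Iω) gyroscopic = (0.0168, -0.1008, 0.0288)
(τ − ω×Iω)/I = (0.2660, 0.2600, 1.0800)
ω + α·dt = (-1.1894, 0.2104, 1.4432)
Hamilton product q⊗(0,ω) = (1.2000000, 0.0000000, -1.4000000, 0.2000000)
q + ½dt·q⊗(0,ω), renormalized = (0.0240, 0.9993, -0.0280, 0.0040)

p' = (0.9560, -0.4480, -2.8560)
q' = (0.0240, 0.9993, -0.0280, 0.0040)
v' = (1.3520, 1.3400, -1.4373)
ω' = (-1.1894, 0.2104, 1.4432)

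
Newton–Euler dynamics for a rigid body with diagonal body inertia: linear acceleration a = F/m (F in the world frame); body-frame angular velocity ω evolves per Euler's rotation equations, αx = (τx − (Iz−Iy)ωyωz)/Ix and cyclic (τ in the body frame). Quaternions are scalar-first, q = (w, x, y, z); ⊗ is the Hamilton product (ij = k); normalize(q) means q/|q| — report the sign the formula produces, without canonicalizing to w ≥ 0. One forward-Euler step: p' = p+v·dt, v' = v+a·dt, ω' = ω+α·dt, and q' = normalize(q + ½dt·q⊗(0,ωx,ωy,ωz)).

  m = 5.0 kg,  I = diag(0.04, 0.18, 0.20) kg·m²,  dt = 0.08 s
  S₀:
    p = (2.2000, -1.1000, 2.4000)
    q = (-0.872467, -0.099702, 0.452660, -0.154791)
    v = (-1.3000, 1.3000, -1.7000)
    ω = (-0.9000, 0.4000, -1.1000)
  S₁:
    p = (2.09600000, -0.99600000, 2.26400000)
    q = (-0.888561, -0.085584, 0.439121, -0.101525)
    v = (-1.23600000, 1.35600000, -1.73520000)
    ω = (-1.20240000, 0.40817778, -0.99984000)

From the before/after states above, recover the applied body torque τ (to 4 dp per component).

τ = (-0.1600, -0.1400, 0.2000)

rate change Δω = (-0.30240000, 0.00817778, 0.10016000)
precession coupling = (-0.0088, -0.1584, -0.0504)
applied torque τ = (-0.1600, -0.1400, 0.2000)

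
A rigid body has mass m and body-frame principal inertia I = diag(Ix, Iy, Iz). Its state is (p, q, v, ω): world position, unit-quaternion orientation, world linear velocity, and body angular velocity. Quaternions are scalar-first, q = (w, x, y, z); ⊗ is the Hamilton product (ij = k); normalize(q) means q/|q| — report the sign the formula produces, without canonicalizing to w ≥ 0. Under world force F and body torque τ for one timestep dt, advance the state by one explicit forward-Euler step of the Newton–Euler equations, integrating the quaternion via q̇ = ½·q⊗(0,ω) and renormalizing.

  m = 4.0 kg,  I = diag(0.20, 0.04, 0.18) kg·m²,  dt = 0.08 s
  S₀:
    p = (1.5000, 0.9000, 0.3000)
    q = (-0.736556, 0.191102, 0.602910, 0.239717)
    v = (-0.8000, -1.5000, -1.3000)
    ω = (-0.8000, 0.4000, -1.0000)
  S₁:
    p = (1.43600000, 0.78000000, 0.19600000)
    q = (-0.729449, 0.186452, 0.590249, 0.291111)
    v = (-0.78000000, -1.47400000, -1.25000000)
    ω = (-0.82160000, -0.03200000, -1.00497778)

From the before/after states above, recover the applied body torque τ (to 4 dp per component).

τ = (-0.1100, -0.2000, 0.0400)

Δω = ω₁−ω₀ = (-0.02160000, -0.43200000, -0.00497778)
I·α + gyro = (-0.1100, -0.2000, 0.0400)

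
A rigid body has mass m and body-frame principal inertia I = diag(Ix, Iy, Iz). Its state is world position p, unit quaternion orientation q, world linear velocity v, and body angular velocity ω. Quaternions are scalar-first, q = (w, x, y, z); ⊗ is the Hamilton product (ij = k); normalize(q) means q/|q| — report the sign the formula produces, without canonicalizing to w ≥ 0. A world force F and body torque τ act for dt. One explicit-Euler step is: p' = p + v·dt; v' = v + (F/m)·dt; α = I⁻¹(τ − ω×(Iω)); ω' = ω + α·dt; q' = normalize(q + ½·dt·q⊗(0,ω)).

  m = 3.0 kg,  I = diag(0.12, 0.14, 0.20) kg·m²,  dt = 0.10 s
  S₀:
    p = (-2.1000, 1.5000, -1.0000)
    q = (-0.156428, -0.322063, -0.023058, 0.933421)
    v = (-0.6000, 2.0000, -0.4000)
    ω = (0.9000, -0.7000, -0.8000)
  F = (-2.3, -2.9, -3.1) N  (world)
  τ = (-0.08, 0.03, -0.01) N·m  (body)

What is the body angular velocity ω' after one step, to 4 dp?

α = I⁻¹(τ − ω×Iω) = (-0.9467, -0.1971, 0.0130)
new body rate ω' = (0.8053, -0.7197, -0.7987)

ω' = (0.8053, -0.7197, -0.7987)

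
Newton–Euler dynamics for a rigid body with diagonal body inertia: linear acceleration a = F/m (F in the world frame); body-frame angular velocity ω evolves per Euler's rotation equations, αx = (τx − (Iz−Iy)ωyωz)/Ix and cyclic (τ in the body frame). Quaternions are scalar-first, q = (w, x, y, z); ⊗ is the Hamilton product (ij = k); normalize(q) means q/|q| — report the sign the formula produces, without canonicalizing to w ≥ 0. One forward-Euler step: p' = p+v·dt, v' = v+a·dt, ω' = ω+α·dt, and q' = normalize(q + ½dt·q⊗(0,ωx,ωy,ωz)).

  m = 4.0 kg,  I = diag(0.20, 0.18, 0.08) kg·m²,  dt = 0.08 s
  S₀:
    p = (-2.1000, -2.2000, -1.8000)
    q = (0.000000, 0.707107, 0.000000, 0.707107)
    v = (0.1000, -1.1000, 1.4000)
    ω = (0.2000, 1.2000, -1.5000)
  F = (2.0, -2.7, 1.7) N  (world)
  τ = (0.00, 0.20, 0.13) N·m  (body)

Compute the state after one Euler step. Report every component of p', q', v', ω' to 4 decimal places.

p' = (-2.0920, -2.2880, -1.6880)
q' = (0.0367, 0.6712, 0.0479, 0.7388)
v' = (0.1400, -1.1540, 1.4340)
ω' = (0.1280, 1.3049, -1.3652)

a = F/m = (0.5000, -0.6750, 0.4250)
new position p' = (-2.0920, -2.2880, -1.6880)
v + (F/m)dt = (0.1400, -1.1540, 1.4340)
α = I⁻¹(τ − ω×Iω) = (-0.9000, 1.3111, 1.6850)
new body rate ω' = (0.1280, 1.3049, -1.3652)
2q̇ = q⊗(0,ω) = (0.9192391, -0.8485284, 1.2020819, 0.8485284)
q' = normalize(q + ½dt·q⊗(0,ω)) = (0.0367, 0.6712, 0.0479, 0.7388)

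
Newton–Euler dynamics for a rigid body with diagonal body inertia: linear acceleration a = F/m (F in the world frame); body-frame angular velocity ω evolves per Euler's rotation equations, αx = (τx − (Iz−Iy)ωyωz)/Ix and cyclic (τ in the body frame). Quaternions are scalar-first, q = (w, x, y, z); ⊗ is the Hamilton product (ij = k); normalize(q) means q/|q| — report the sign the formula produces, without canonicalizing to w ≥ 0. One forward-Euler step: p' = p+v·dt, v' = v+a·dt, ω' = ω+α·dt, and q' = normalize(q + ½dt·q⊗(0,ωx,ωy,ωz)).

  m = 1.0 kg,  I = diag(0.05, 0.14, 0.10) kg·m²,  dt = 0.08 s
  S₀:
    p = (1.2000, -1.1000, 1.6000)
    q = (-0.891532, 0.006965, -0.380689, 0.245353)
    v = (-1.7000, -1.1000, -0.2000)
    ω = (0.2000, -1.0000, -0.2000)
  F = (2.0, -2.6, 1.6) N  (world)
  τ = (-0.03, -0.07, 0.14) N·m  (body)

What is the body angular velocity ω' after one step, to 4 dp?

ω' = (0.1648, -1.0411, -0.0736)

angular accel α = (-0.4400, -0.5143, 1.5800)
new body rate ω' = (0.1648, -1.0411, -0.0736)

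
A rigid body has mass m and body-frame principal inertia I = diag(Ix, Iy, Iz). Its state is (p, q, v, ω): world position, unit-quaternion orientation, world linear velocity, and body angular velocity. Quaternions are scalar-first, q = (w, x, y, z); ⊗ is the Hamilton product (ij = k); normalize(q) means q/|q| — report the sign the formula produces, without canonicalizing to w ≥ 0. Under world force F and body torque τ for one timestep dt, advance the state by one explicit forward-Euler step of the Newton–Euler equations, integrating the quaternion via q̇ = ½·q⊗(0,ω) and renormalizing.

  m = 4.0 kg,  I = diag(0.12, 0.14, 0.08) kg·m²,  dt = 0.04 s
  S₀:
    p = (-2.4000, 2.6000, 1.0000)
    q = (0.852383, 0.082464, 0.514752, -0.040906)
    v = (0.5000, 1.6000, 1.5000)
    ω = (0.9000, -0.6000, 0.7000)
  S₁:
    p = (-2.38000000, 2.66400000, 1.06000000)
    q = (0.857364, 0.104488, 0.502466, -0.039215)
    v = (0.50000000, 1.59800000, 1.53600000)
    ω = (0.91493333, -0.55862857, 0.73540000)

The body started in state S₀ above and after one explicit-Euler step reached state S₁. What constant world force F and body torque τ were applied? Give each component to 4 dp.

Δω = ω₁−ω₀ = (0.01493333, 0.04137143, 0.03540000)
τ = I·(Δω/dt) + ω₀×(Iω₀) = (0.0700, 0.1700, 0.0600)
v₁ − v₀ = (0.00000000, -0.00200000, 0.03600000)
m·(v₁−v₀)/dt = (0.0000, -0.2000, 3.6000)

F = (0.0000, -0.2000, 3.6000)
τ = (0.0700, 0.1700, 0.0600)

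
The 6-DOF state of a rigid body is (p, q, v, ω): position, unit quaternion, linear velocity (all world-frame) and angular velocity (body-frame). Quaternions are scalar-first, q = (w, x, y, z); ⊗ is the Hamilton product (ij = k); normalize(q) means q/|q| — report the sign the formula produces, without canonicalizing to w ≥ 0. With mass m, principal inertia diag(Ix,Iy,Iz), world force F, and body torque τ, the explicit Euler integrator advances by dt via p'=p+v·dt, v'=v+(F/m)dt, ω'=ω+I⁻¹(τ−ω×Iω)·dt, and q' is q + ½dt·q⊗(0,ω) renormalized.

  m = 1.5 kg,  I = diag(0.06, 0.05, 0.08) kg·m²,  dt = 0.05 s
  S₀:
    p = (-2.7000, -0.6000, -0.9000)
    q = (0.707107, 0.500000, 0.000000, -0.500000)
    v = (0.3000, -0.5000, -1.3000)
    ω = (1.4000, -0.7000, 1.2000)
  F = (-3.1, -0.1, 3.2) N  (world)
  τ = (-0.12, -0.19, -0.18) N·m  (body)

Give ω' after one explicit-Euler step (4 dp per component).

ω' = (1.3210, -0.8564, 1.0814)

(τ − ω×Iω)/I = (-1.5800, -3.1280, -2.3725)
ω' = ω + α·dt = (1.3210, -0.8564, 1.0814)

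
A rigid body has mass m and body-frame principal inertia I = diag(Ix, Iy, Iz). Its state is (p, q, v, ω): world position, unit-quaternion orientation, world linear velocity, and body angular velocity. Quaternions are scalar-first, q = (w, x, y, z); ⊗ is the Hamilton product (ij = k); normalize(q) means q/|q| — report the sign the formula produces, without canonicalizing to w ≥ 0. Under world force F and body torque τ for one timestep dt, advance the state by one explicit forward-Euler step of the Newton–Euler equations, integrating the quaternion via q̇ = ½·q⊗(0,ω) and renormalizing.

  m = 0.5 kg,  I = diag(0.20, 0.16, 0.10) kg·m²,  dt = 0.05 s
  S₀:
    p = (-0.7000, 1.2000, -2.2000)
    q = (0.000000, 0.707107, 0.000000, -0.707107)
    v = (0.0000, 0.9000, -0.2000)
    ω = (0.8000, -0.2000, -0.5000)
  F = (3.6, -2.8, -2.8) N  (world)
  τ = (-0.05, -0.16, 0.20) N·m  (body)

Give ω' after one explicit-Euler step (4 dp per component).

ω' = (0.7890, -0.2375, -0.4032)

precession coupling ω×(Iω) = (-0.0060, -0.0400, 0.0064)
(τ − ω×Iω)/I = (-0.2200, -0.7500, 1.9360)
new body rate ω' = (0.7890, -0.2375, -0.4032)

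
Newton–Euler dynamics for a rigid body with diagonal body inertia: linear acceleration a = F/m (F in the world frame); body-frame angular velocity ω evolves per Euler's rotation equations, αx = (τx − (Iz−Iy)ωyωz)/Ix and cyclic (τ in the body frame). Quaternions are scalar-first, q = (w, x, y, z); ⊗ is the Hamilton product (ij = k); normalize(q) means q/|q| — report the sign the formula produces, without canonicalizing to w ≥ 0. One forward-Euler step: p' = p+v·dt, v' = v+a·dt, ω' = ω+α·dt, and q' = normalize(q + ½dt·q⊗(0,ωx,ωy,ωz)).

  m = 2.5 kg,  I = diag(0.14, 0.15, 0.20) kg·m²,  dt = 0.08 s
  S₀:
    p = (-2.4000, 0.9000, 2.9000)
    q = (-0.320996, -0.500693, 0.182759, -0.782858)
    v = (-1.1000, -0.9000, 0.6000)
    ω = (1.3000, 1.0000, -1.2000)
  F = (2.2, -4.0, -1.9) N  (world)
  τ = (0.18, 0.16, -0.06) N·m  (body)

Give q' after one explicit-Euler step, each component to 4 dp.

q' = (-0.3387, -0.4932, 0.1048, -0.7944)

2q̇ = q⊗(0,ω) = (-0.4712877, 0.1462524, -1.9395430, -0.3530845)
updated quaternion q' = (-0.3387, -0.4932, 0.1048, -0.7944)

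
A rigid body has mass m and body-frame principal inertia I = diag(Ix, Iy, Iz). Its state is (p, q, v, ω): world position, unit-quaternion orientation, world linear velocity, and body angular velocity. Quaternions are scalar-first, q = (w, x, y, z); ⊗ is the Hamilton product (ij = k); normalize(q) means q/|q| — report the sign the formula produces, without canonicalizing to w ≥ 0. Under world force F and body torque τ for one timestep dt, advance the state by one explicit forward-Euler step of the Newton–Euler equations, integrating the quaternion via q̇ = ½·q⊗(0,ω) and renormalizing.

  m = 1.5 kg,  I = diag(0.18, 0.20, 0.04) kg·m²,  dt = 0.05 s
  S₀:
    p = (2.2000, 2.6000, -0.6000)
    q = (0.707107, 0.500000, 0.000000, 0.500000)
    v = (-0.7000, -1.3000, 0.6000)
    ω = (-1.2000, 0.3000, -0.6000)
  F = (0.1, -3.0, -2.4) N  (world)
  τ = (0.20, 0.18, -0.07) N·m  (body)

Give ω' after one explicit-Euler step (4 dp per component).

gyro term ω×Iω = (0.0288, 0.1008, -0.0072)
α = I⁻¹(τ − ω×Iω) = (0.9511, 0.3960, -1.5700)
ω' = ω + α·dt = (-1.1524, 0.3198, -0.6785)

ω' = (-1.1524, 0.3198, -0.6785)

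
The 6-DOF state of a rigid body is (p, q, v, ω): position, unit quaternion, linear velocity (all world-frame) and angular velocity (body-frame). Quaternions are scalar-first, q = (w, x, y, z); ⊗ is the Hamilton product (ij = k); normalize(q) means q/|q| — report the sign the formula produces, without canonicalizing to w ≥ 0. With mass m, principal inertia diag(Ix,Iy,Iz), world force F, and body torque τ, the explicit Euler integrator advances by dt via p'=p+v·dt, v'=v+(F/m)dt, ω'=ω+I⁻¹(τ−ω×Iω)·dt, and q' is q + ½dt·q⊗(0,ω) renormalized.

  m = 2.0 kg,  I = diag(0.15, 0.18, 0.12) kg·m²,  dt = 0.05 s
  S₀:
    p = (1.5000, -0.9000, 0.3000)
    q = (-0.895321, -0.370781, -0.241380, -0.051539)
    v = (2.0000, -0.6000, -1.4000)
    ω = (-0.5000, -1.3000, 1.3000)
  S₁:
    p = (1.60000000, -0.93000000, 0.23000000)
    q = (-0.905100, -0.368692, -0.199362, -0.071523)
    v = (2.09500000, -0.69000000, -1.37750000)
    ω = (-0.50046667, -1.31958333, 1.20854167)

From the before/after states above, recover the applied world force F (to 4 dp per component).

Δv = v₁−v₀ = (0.09500000, -0.09000000, 0.02250000)
m·(v₁−v₀)/dt = (3.8000, -3.6000, 0.9000)

F = (3.8000, -3.6000, 0.9000)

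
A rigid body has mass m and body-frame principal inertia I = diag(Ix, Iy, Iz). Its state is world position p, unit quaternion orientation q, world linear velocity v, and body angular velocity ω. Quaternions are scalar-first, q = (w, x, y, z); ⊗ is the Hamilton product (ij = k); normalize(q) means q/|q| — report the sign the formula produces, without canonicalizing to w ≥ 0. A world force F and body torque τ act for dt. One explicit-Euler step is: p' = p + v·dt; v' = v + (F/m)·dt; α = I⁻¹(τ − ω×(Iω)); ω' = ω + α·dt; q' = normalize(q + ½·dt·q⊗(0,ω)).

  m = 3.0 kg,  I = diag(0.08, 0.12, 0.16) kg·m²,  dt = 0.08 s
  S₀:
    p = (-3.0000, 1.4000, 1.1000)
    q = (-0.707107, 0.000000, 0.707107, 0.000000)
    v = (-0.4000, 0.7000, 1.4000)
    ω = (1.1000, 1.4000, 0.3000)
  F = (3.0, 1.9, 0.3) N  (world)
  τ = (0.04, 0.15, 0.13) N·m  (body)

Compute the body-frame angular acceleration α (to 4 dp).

ω×(Iω) gyroscopic = (0.0168, -0.0264, 0.0616)
α = I⁻¹(τ − ω×Iω) = (0.2900, 1.4700, 0.4275)

α = (0.2900, 1.4700, 0.4275)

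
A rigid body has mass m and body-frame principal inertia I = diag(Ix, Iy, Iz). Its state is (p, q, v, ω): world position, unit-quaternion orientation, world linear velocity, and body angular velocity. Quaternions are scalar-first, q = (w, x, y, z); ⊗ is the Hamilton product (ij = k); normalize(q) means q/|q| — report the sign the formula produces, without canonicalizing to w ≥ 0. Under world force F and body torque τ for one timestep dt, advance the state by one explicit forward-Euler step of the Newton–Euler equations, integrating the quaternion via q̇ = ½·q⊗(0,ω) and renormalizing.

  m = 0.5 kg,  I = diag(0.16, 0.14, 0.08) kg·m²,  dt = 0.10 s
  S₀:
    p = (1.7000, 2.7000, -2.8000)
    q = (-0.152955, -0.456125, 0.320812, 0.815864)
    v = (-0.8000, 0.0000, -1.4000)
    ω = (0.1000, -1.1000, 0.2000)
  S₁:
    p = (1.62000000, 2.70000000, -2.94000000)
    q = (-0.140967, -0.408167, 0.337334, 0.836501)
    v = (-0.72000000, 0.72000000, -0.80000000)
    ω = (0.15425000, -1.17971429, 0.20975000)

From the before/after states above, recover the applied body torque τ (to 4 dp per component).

τ = (0.1000, -0.1100, 0.0100)

ω₁ − ω₀ = (0.05425000, -0.07971429, 0.00975000)
ω₀×(Iω₀) = (0.0132, 0.0016, 0.0022)
τ = I·(Δω/dt) + ω₀×(Iω₀) = (0.1000, -0.1100, 0.0100)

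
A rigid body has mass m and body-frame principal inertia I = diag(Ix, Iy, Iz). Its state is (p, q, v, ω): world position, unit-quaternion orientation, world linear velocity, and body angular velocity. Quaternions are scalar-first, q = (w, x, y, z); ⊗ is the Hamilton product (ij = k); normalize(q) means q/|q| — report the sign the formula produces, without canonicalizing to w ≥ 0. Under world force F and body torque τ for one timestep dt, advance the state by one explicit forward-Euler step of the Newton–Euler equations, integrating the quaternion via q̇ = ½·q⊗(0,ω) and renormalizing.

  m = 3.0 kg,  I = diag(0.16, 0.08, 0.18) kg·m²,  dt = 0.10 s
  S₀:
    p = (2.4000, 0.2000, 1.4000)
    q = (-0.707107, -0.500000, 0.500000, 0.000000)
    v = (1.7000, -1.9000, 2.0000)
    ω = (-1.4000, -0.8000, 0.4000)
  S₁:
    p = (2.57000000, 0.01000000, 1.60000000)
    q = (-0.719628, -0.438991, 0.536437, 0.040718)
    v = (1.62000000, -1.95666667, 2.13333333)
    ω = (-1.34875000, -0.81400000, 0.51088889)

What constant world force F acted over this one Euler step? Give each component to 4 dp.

v₁ − v₀ = (-0.08000000, -0.05666667, 0.13333333)
applied force F = (-2.4000, -1.7000, 4.0000)

F = (-2.4000, -1.7000, 4.0000)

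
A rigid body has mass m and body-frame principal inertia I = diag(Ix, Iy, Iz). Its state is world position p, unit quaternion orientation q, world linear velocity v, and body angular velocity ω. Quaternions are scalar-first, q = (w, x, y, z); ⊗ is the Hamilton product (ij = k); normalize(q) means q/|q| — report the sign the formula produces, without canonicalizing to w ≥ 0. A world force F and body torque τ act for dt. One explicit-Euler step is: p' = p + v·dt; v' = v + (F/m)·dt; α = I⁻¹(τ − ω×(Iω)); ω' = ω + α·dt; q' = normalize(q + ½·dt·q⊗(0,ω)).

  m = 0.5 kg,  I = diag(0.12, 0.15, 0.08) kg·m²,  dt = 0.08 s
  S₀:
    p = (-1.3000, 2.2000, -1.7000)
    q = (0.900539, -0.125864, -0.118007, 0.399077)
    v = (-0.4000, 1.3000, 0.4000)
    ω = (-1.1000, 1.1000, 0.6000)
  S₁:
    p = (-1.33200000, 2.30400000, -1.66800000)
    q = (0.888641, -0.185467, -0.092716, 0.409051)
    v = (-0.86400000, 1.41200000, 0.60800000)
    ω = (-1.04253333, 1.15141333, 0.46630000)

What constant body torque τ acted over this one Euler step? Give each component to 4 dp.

τ = (0.0400, 0.0700, -0.1700)

Δω = ω₁−ω₀ = (0.05746667, 0.05141333, -0.13370000)
gyro term ω₀×Iω₀ = (-0.0462, -0.0264, -0.0363)
τ = I·(Δω/dt) + ω₀×(Iω₀) = (0.0400, 0.0700, -0.1700)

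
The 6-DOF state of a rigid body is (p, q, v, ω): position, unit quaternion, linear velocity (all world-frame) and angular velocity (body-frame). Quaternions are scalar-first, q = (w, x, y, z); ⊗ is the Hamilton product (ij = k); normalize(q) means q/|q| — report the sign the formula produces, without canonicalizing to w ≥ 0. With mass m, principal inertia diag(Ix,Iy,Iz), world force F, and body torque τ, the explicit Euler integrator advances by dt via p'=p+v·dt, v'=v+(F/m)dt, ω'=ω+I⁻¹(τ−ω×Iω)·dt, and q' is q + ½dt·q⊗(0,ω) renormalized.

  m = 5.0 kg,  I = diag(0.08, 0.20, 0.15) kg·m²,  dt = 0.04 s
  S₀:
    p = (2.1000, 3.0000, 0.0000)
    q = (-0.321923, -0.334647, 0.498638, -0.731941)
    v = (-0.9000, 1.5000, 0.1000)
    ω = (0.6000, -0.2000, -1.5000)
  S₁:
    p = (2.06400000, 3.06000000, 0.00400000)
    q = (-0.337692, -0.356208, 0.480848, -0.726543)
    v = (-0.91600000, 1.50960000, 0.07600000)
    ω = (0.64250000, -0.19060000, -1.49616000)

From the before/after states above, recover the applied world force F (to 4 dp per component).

F = (-2.0000, 1.2000, -3.0000)

velocity change Δv = (-0.01600000, 0.00960000, -0.02400000)
applied force F = (-2.0000, 1.2000, -3.0000)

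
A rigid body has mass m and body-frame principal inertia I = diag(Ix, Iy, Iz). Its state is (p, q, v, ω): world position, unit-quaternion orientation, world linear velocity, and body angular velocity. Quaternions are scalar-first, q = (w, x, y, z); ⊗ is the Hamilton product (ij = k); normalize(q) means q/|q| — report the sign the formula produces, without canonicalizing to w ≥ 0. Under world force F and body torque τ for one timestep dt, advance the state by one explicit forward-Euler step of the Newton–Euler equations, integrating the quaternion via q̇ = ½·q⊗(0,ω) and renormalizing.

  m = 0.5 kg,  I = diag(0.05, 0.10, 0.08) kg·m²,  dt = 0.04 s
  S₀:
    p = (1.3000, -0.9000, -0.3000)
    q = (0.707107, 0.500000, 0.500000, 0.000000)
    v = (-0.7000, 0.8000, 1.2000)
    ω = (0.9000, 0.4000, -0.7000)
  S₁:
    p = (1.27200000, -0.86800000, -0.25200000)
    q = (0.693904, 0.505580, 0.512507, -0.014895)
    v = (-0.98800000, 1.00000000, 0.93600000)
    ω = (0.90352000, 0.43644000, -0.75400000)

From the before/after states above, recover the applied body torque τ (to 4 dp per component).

rate change Δω = (0.00352000, 0.03644000, -0.05400000)
τ = I·(Δω/dt) + ω₀×(Iω₀) = (0.0100, 0.1100, -0.0900)

τ = (0.0100, 0.1100, -0.0900)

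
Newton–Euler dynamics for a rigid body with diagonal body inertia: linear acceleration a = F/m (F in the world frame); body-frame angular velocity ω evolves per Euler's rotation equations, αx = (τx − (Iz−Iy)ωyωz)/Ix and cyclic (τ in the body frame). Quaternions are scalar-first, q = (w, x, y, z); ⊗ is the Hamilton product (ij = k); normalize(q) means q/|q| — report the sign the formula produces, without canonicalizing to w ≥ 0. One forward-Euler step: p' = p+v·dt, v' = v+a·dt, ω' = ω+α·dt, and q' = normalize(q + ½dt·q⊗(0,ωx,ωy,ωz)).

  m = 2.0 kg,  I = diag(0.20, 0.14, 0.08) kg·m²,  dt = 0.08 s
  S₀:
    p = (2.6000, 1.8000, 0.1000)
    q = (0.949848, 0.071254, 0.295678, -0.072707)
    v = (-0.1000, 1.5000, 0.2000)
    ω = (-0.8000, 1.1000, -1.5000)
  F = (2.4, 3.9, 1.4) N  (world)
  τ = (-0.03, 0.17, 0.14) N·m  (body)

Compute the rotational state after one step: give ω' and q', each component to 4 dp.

ω' = (-0.8516, 1.1149, -1.4128)
q' = (0.9317, 0.0262, 0.3430, -0.1167)

precession coupling ω×(Iω) = (0.0990, 0.1440, 0.0528)
(τ − ω×Iω)/I = (-0.6450, 0.1857, 1.0900)
ω + α·dt = (-0.8516, 1.1149, -1.4128)
2q̇ = q⊗(0,ω) = (-0.3773031, -1.1234177, 1.2098794, -1.1098502)
q + ½dt·q⊗(0,ω), renormalized = (0.9317, 0.0262, 0.3430, -0.1167)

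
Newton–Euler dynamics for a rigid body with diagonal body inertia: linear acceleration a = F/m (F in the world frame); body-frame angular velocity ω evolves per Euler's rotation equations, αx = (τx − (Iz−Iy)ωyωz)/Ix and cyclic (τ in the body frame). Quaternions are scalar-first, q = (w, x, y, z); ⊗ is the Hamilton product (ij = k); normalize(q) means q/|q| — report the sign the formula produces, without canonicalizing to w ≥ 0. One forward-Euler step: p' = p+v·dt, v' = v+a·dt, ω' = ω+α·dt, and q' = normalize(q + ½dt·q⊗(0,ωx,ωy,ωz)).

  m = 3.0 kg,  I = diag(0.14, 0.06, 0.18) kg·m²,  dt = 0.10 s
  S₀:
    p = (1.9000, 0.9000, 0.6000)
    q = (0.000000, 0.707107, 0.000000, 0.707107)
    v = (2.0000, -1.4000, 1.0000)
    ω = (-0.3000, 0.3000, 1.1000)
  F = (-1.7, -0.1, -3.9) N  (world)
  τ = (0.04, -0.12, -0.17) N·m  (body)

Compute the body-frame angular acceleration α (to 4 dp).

α = (0.0029, -2.2200, -0.9844)

gyro term ω×Iω = (0.0396, 0.0132, 0.0072)
α = I⁻¹(τ − ω×Iω) = (0.0029, -2.2200, -0.9844)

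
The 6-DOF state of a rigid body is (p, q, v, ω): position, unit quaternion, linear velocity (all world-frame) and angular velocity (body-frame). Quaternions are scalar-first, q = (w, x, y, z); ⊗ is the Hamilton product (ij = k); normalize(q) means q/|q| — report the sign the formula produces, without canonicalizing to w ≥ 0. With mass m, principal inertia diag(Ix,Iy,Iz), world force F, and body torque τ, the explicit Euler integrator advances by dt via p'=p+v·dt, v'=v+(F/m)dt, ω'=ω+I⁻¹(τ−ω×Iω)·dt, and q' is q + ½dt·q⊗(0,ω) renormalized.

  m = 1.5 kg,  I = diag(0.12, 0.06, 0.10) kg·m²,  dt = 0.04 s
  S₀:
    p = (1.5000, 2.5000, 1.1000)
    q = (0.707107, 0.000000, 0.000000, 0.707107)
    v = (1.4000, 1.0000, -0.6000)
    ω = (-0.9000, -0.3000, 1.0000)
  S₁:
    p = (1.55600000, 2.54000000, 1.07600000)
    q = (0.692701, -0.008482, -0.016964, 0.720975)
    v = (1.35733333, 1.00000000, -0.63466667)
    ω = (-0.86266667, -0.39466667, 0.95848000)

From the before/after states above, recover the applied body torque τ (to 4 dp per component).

ω₁ − ω₀ = (0.03733333, -0.09466667, -0.04152000)
ω₀×(Iω₀) = (-0.0120, -0.0180, -0.0162)
τ = I·(Δω/dt) + ω₀×(Iω₀) = (0.1000, -0.1600, -0.1200)

τ = (0.1000, -0.1600, -0.1200)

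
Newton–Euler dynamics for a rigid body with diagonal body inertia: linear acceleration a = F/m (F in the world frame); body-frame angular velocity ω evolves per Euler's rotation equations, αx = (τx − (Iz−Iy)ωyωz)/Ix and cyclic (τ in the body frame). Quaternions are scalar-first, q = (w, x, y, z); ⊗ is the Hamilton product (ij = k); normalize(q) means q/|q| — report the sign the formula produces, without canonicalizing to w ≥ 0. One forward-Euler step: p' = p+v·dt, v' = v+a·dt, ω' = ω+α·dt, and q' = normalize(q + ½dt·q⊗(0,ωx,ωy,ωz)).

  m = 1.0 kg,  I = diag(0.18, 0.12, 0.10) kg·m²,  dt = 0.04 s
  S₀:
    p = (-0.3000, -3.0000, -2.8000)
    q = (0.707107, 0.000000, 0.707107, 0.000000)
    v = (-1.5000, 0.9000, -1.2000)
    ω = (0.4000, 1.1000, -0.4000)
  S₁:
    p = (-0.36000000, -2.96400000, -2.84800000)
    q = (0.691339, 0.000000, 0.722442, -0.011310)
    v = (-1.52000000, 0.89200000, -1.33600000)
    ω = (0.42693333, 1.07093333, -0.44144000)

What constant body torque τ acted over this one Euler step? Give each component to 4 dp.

ω₁ − ω₀ = (0.02693333, -0.02906667, -0.04144000)
I·α + gyro = (0.1300, -0.1000, -0.1300)

τ = (0.1300, -0.1000, -0.1300)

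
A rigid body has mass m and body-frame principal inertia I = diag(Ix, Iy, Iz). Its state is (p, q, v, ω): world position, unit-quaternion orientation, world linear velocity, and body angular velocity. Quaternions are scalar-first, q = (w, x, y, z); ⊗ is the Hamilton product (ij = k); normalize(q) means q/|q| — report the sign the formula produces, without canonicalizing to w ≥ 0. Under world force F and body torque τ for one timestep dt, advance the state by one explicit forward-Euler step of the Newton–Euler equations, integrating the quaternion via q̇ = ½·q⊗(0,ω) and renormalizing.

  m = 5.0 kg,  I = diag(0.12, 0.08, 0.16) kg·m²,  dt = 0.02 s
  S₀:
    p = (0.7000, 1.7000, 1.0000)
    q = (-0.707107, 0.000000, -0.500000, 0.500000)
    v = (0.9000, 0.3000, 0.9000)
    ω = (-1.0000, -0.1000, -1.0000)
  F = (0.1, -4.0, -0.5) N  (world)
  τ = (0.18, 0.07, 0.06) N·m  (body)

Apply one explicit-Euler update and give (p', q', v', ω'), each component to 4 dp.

a = (0.0200, -0.8000, -0.1000)
p + v·dt = (0.7180, 1.7060, 1.0180)
v + (F/m)dt = (0.9004, 0.2840, 0.8980)
angular accel α = (1.4333, 1.3750, 0.4000)
new body rate ω' = (-0.9713, -0.0725, -0.9920)
q⊗(0,ω) = (0.4500000, 1.2571070, -0.4292893, 0.2071070)
q' = normalize(q + ½dt·q⊗(0,ω)) = (-0.7025, 0.0126, -0.5042, 0.5020)

p' = (0.7180, 1.7060, 1.0180)
q' = (-0.7025, 0.0126, -0.5042, 0.5020)
v' = (0.9004, 0.2840, 0.8980)
ω' = (-0.9713, -0.0725, -0.9920)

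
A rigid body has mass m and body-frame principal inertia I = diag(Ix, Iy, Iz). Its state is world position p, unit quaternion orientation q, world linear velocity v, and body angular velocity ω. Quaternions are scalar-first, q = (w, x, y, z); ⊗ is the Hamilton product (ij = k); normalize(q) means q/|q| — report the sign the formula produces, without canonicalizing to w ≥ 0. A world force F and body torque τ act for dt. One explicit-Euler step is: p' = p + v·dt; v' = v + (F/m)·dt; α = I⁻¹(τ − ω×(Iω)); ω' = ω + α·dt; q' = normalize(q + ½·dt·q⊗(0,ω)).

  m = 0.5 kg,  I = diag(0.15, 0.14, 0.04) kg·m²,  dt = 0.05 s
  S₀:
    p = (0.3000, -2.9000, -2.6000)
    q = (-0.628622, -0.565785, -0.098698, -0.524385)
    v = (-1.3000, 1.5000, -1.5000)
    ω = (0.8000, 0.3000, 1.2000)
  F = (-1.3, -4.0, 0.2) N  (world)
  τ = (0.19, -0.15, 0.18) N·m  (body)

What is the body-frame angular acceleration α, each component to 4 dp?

precession coupling ω×(Iω) = (-0.0360, 0.1056, -0.0024)
α = I⁻¹(τ − ω×Iω) = (1.5067, -1.8257, 4.5600)

α = (1.5067, -1.8257, 4.5600)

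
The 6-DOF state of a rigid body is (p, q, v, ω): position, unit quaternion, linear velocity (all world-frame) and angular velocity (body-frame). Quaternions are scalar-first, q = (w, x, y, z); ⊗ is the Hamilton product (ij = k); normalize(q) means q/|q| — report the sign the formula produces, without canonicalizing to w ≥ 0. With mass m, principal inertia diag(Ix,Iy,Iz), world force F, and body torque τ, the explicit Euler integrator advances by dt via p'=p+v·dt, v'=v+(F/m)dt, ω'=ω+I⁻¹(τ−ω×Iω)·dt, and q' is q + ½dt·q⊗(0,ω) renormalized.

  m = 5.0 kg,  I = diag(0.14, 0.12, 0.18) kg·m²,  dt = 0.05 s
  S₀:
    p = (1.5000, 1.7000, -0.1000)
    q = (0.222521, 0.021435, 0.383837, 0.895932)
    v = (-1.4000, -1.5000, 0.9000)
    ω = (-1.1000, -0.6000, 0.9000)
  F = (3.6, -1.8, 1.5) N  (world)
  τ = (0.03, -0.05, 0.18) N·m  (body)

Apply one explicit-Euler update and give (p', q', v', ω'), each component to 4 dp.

p' = (1.4300, 1.6250, -0.0550)
q' = (0.2086, 0.0374, 0.3551, 0.9105)
v' = (-1.3640, -1.5180, 0.9150)
ω' = (-1.0777, -0.6373, 0.9537)

a = (0.7200, -0.3600, 0.3000)
new position p' = (1.4300, 1.6250, -0.0550)
v + (F/m)dt = (-1.3640, -1.5180, 0.9150)
precession coupling ω×(Iω) = (-0.0324, 0.0396, -0.0132)
α = I⁻¹(τ − ω×Iω) = (0.4457, -0.7467, 1.0733)
ω + α·dt = (-1.0777, -0.6373, 0.9537)
q⊗(0,ω) = (-0.5524581, 0.6382394, -1.1383293, 0.6096286)
updated quaternion q' = (0.2086, 0.0374, 0.3551, 0.9105)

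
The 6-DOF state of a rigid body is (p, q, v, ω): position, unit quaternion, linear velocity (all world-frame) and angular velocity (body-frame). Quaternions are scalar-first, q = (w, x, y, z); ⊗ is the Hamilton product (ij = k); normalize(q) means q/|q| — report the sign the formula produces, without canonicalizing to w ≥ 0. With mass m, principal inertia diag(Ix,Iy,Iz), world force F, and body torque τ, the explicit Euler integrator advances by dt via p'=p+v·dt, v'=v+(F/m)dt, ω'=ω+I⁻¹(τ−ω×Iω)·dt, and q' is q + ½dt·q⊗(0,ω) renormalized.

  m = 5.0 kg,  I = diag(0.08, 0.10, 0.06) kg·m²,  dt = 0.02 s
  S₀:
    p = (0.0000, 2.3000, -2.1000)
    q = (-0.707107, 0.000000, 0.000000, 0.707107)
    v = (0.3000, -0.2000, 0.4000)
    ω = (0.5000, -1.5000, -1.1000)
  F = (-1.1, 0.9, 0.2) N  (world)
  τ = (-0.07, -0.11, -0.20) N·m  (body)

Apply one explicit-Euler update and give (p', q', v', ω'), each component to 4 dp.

p' = (0.0060, 2.2960, -2.0920)
q' = (-0.6992, 0.0071, 0.0141, 0.7148)
v' = (0.2956, -0.1964, 0.4008)
ω' = (0.4990, -1.5198, -1.1617)

linear accel F/m = (-0.2200, 0.1800, 0.0400)
p' = p + v·dt = (0.0060, 2.2960, -2.0920)
v' = v + a·dt = (0.2956, -0.1964, 0.4008)
ω×(Iω) gyroscopic = (-0.0660, -0.0110, -0.0150)
(τ − ω×Iω)/I = (-0.0500, -0.9900, -3.0833)
new body rate ω' = (0.4990, -1.5198, -1.1617)
2q̇ = q⊗(0,ω) = (0.7778177, 0.7071070, 1.4142140, 0.7778177)
updated quaternion q' = (-0.6992, 0.0071, 0.0141, 0.7148)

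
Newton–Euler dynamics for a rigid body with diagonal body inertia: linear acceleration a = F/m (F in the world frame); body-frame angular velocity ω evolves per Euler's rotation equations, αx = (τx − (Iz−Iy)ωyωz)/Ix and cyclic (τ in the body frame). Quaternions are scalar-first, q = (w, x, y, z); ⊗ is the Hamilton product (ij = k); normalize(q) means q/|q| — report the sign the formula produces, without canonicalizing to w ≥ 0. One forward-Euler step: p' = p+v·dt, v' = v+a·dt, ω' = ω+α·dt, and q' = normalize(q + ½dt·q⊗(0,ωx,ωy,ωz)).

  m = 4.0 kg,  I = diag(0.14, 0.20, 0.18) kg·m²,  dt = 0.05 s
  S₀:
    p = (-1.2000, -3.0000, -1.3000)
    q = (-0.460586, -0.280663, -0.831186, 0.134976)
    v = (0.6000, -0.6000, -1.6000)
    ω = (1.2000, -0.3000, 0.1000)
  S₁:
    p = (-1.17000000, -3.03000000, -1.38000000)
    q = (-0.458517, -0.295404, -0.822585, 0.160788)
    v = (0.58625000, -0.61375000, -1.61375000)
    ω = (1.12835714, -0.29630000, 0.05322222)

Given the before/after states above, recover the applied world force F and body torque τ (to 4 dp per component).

v₁ − v₀ = (-0.01375000, -0.01375000, -0.01375000)
m·(v₁−v₀)/dt = (-1.1000, -1.1000, -1.1000)
rate change Δω = (-0.07164286, 0.00370000, -0.04677778)
precession coupling = (0.0006, -0.0048, -0.0216)
τ = I·(Δω/dt) + ω₀×(Iω₀) = (-0.2000, 0.0100, -0.1900)

F = (-1.1000, -1.1000, -1.1000)
τ = (-0.2000, 0.0100, -0.1900)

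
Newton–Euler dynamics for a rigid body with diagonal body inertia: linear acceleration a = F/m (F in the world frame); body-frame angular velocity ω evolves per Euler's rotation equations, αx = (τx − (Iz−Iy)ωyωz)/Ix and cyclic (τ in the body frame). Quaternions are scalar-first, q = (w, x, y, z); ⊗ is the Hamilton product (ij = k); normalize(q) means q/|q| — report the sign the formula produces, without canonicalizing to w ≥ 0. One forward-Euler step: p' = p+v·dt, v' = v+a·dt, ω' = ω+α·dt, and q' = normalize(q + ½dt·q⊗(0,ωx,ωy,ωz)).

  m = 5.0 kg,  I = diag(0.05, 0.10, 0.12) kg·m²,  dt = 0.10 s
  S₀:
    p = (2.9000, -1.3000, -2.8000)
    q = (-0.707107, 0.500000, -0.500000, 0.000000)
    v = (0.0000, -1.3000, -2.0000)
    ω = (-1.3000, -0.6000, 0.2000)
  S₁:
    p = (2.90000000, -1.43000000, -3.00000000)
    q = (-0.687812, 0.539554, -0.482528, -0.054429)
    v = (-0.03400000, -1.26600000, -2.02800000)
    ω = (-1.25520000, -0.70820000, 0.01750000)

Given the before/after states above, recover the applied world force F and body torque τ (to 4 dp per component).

F = (-1.7000, 1.7000, -1.4000)
τ = (0.0200, -0.0900, -0.1800)

ω₁ − ω₀ = (0.04480000, -0.10820000, -0.18250000)
ω₀×(Iω₀) = (-0.0024, 0.0182, 0.0390)
I·α + gyro = (0.0200, -0.0900, -0.1800)
Δv = v₁−v₀ = (-0.03400000, 0.03400000, -0.02800000)
F = m·Δv/dt = (-1.7000, 1.7000, -1.4000)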